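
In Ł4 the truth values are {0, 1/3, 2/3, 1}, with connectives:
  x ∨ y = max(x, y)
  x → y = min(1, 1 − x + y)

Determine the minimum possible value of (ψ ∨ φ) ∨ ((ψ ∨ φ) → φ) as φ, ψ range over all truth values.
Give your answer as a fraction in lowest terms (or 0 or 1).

Take φ = 0, ψ = 1/3:
ψ ∨ φ = 1/3 ∨ 0 = 1/3
ψ ∨ φ = 1/3 ∨ 0 = 1/3
(ψ ∨ φ) → φ = 1/3 → 0 = 2/3
(ψ ∨ φ) ∨ ((ψ ∨ φ) → φ) = 1/3 ∨ 2/3 = 2/3
No assignment yields a value below 2/3, so this is the minimum.

2/3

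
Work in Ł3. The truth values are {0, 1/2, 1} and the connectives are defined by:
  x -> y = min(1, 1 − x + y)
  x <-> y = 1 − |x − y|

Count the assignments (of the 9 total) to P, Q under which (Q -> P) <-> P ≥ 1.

P = 0, Q = 0 ↦ 0  <
P = 0, Q = 1/2 ↦ 1/2  <
P = 0, Q = 1 ↦ 1  ≥
P = 1/2, Q = 0 ↦ 1/2  <
P = 1/2, Q = 1/2 ↦ 1/2  <
P = 1/2, Q = 1 ↦ 1  ≥
P = 1, Q = 0 ↦ 1  ≥
P = 1, Q = 1/2 ↦ 1  ≥
P = 1, Q = 1 ↦ 1  ≥
So 5 of the 9 assignments meet the threshold.

5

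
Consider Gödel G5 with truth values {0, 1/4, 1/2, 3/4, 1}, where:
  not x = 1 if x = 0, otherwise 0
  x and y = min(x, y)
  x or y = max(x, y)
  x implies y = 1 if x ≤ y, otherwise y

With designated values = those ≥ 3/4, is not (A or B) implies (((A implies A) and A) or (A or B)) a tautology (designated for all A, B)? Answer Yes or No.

No

Counterexample: take A = 0, B = 0.
A or B = 0 or 0 = 0
not (A or B) = not 0 = 1
A implies A = 0 implies 0 = 1
(A implies A) and A = 1 and 0 = 0
((A implies A) and A) or (A or B) = 0 or 0 = 0
not (A or B) implies (((A implies A) and A) or (A or B)) = 1 implies 0 = 0
This gives 0, which is below 3/4.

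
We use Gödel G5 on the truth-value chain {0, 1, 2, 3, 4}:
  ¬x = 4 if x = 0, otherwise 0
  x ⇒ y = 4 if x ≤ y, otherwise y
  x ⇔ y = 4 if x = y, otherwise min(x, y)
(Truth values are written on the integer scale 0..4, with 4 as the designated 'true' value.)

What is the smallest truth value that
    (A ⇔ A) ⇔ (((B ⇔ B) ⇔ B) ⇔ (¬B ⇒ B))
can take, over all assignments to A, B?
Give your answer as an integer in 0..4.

1

Take A = 0, B = 1:
A ⇔ A = 0 ⇔ 0 = 4
B ⇔ B = 1 ⇔ 1 = 4
(B ⇔ B) ⇔ B = 4 ⇔ 1 = 1
¬B = ¬1 = 0
¬B ⇒ B = 0 ⇒ 1 = 4
((B ⇔ B) ⇔ B) ⇔ (¬B ⇒ B) = 1 ⇔ 4 = 1
(A ⇔ A) ⇔ (((B ⇔ B) ⇔ B) ⇔ (¬B ⇒ B)) = 4 ⇔ 1 = 1
No assignment yields a value below 1, so this is the minimum.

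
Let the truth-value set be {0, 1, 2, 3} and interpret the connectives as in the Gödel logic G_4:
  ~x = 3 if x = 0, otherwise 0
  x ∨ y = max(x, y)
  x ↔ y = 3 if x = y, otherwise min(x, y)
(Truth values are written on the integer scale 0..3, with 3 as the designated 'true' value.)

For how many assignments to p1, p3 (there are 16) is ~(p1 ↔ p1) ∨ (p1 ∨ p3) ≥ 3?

7

p1 = 0, p3 = 0 ↦ 0  <
p1 = 0, p3 = 1 ↦ 1  <
p1 = 0, p3 = 2 ↦ 2  <
p1 = 0, p3 = 3 ↦ 3  ≥
p1 = 1, p3 = 0 ↦ 1  <
p1 = 1, p3 = 1 ↦ 1  <
p1 = 1, p3 = 2 ↦ 2  <
p1 = 1, p3 = 3 ↦ 3  ≥
p1 = 2, p3 = 0 ↦ 2  <
p1 = 2, p3 = 1 ↦ 2  <
p1 = 2, p3 = 2 ↦ 2  <
p1 = 2, p3 = 3 ↦ 3  ≥
p1 = 3, p3 = 0 ↦ 3  ≥
p1 = 3, p3 = 1 ↦ 3  ≥
p1 = 3, p3 = 2 ↦ 3  ≥
p1 = 3, p3 = 3 ↦ 3  ≥
So 7 of the 16 assignments meet the threshold.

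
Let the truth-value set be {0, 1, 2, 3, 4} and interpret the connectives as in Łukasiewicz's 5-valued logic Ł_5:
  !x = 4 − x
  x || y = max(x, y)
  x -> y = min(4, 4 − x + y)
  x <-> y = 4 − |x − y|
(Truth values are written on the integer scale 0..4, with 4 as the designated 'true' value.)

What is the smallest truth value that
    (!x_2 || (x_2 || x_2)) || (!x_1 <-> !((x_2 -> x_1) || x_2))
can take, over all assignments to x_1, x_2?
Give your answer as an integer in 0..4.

2

Take x_1 = 0, x_2 = 2:
!x_2 = !2 = 2
x_2 || x_2 = 2 || 2 = 2
!x_2 || (x_2 || x_2) = 2 || 2 = 2
!x_1 = !0 = 4
x_2 -> x_1 = 2 -> 0 = 2
(x_2 -> x_1) || x_2 = 2 || 2 = 2
!((x_2 -> x_1) || x_2) = !2 = 2
!x_1 <-> !((x_2 -> x_1) || x_2) = 4 <-> 2 = 2
(!x_2 || (x_2 || x_2)) || (!x_1 <-> !((x_2 -> x_1) || x_2)) = 2 || 2 = 2
No assignment yields a value below 2, so this is the minimum.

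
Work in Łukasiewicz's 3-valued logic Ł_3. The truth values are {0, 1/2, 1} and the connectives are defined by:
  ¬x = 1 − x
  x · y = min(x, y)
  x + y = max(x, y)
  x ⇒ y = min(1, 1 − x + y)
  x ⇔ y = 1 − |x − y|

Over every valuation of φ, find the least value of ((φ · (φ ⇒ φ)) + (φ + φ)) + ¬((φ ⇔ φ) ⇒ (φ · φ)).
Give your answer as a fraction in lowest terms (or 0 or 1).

1/2

Take φ = 1/2:
φ ⇒ φ = 1/2 ⇒ 1/2 = 1
φ · (φ ⇒ φ) = 1/2 · 1 = 1/2
φ + φ = 1/2 + 1/2 = 1/2
(φ · (φ ⇒ φ)) + (φ + φ) = 1/2 + 1/2 = 1/2
φ ⇔ φ = 1/2 ⇔ 1/2 = 1
φ · φ = 1/2 · 1/2 = 1/2
(φ ⇔ φ) ⇒ (φ · φ) = 1 ⇒ 1/2 = 1/2
¬((φ ⇔ φ) ⇒ (φ · φ)) = ¬1/2 = 1/2
((φ · (φ ⇒ φ)) + (φ + φ)) + ¬((φ ⇔ φ) ⇒ (φ · φ)) = 1/2 + 1/2 = 1/2
No assignment yields a value below 1/2, so this is the minimum.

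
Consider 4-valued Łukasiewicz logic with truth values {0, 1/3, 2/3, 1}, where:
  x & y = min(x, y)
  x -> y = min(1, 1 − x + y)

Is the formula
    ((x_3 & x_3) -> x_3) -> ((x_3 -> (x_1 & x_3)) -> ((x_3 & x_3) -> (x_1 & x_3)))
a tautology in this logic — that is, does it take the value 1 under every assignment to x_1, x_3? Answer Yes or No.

Yes

x_1 = 0, x_3 = 0 ↦ 1
x_1 = 0, x_3 = 1/3 ↦ 1
x_1 = 0, x_3 = 2/3 ↦ 1
x_1 = 0, x_3 = 1 ↦ 1
x_1 = 1/3, x_3 = 0 ↦ 1
x_1 = 1/3, x_3 = 1/3 ↦ 1
x_1 = 1/3, x_3 = 2/3 ↦ 1
x_1 = 1/3, x_3 = 1 ↦ 1
x_1 = 2/3, x_3 = 0 ↦ 1
x_1 = 2/3, x_3 = 1/3 ↦ 1
x_1 = 2/3, x_3 = 2/3 ↦ 1
x_1 = 2/3, x_3 = 1 ↦ 1
x_1 = 1, x_3 = 0 ↦ 1
x_1 = 1, x_3 = 1/3 ↦ 1
x_1 = 1, x_3 = 2/3 ↦ 1
x_1 = 1, x_3 = 1 ↦ 1
Every assignment gives a value ≥ 1.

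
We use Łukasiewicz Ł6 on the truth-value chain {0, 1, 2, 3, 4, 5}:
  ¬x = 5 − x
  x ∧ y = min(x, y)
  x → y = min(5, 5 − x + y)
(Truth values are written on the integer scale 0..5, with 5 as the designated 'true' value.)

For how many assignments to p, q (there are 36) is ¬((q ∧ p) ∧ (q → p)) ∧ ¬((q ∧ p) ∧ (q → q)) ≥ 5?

value 5: 11 assignments (counts)
value 4: 9 assignments
value 3: 7 assignments
value 2: 5 assignments
value 1: 3 assignments
value 0: 1 assignment
So 11 of the 36 assignments meet the threshold.

11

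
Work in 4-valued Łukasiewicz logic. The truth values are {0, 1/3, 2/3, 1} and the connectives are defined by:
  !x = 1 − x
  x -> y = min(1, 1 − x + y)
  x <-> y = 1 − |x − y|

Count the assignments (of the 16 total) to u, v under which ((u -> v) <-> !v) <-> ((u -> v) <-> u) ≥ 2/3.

u = 0, v = 0 ↦ 0  <
u = 0, v = 1/3 ↦ 1/3  <
u = 0, v = 2/3 ↦ 2/3  ≥
u = 0, v = 1 ↦ 1  ≥
u = 1/3, v = 0 ↦ 1  ≥
u = 1/3, v = 1/3 ↦ 2/3  ≥
u = 1/3, v = 2/3 ↦ 1  ≥
u = 1/3, v = 1 ↦ 2/3  ≥
u = 2/3, v = 0 ↦ 2/3  ≥
u = 2/3, v = 1/3 ↦ 1  ≥
u = 2/3, v = 2/3 ↦ 2/3  ≥
u = 2/3, v = 1 ↦ 1/3  <
u = 1, v = 0 ↦ 1  ≥
u = 1, v = 1/3 ↦ 2/3  ≥
u = 1, v = 2/3 ↦ 1  ≥
u = 1, v = 1 ↦ 0  <
So 12 of the 16 assignments meet the threshold.

12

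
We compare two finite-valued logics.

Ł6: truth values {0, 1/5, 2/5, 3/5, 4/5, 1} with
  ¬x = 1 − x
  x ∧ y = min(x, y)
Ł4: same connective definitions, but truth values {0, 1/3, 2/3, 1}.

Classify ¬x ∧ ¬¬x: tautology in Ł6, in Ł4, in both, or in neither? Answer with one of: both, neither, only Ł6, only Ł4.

neither

In Ł6: at x = 0 the value is 0 — not a tautology.
In Ł4: at x = 0 the value is 0 — not a tautology.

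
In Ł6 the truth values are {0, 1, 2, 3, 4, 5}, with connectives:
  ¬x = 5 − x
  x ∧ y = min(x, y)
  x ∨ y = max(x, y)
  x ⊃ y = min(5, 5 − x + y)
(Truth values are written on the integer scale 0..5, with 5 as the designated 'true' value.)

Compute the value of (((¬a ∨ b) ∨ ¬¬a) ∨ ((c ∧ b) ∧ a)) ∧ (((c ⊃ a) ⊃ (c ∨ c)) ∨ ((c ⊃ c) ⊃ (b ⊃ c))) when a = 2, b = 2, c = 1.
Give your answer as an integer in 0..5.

¬a = ¬2 = 3
¬a ∨ b = 3 ∨ 2 = 3
¬a = ¬2 = 3
¬¬a = ¬3 = 2
(¬a ∨ b) ∨ ¬¬a = 3 ∨ 2 = 3
c ∧ b = 1 ∧ 2 = 1
(c ∧ b) ∧ a = 1 ∧ 2 = 1
((¬a ∨ b) ∨ ¬¬a) ∨ ((c ∧ b) ∧ a) = 3 ∨ 1 = 3
c ⊃ a = 1 ⊃ 2 = 5
c ∨ c = 1 ∨ 1 = 1
(c ⊃ a) ⊃ (c ∨ c) = 5 ⊃ 1 = 1
c ⊃ c = 1 ⊃ 1 = 5
b ⊃ c = 2 ⊃ 1 = 4
(c ⊃ c) ⊃ (b ⊃ c) = 5 ⊃ 4 = 4
((c ⊃ a) ⊃ (c ∨ c)) ∨ ((c ⊃ c) ⊃ (b ⊃ c)) = 1 ∨ 4 = 4
(((¬a ∨ b) ∨ ¬¬a) ∨ ((c ∧ b) ∧ a)) ∧ (((c ⊃ a) ⊃ (c ∨ c)) ∨ ((c ⊃ c) ⊃ (b ⊃ c))) = 3 ∧ 4 = 3

3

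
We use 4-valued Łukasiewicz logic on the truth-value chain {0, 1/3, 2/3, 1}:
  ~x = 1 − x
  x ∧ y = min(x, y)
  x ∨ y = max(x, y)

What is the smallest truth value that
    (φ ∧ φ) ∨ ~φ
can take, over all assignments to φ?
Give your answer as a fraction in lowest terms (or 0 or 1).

2/3

Take φ = 1/3:
φ ∧ φ = 1/3 ∧ 1/3 = 1/3
~φ = ~1/3 = 2/3
(φ ∧ φ) ∨ ~φ = 1/3 ∨ 2/3 = 2/3
No assignment yields a value below 2/3, so this is the minimum.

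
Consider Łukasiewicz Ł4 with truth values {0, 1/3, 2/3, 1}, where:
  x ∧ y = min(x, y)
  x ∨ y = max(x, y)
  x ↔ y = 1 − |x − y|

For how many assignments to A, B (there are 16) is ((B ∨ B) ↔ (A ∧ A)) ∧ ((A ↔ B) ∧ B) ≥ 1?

1

A = 0, B = 0 ↦ 0  <
A = 0, B = 1/3 ↦ 1/3  <
A = 0, B = 2/3 ↦ 1/3  <
A = 0, B = 1 ↦ 0  <
A = 1/3, B = 0 ↦ 0  <
A = 1/3, B = 1/3 ↦ 1/3  <
A = 1/3, B = 2/3 ↦ 2/3  <
A = 1/3, B = 1 ↦ 1/3  <
A = 2/3, B = 0 ↦ 0  <
A = 2/3, B = 1/3 ↦ 1/3  <
A = 2/3, B = 2/3 ↦ 2/3  <
A = 2/3, B = 1 ↦ 2/3  <
A = 1, B = 0 ↦ 0  <
A = 1, B = 1/3 ↦ 1/3  <
A = 1, B = 2/3 ↦ 2/3  <
A = 1, B = 1 ↦ 1  ≥
So 1 of the 16 assignments meets the threshold.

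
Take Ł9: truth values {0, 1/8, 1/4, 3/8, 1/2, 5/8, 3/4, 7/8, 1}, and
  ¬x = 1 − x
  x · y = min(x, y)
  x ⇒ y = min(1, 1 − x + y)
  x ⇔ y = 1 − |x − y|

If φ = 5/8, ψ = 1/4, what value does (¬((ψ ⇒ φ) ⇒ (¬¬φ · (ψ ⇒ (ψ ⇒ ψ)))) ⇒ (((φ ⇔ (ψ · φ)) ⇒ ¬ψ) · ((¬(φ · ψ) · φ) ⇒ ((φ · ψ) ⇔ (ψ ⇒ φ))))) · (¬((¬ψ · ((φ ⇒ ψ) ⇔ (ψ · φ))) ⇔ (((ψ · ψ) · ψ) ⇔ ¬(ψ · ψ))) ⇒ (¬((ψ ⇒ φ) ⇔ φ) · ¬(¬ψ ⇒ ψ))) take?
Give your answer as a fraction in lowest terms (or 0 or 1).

ψ ⇒ φ = 1/4 ⇒ 5/8 = 1
¬φ = ¬5/8 = 3/8
¬¬φ = ¬3/8 = 5/8
ψ ⇒ ψ = 1/4 ⇒ 1/4 = 1
ψ ⇒ (ψ ⇒ ψ) = 1/4 ⇒ 1 = 1
¬¬φ · (ψ ⇒ (ψ ⇒ ψ)) = 5/8 · 1 = 5/8
(ψ ⇒ φ) ⇒ (¬¬φ · (ψ ⇒ (ψ ⇒ ψ))) = 1 ⇒ 5/8 = 5/8
¬((ψ ⇒ φ) ⇒ (¬¬φ · (ψ ⇒ (ψ ⇒ ψ)))) = ¬5/8 = 3/8
ψ · φ = 1/4 · 5/8 = 1/4
φ ⇔ (ψ · φ) = 5/8 ⇔ 1/4 = 5/8
¬ψ = ¬1/4 = 3/4
(φ ⇔ (ψ · φ)) ⇒ ¬ψ = 5/8 ⇒ 3/4 = 1
φ · ψ = 5/8 · 1/4 = 1/4
¬(φ · ψ) = ¬1/4 = 3/4
¬(φ · ψ) · φ = 3/4 · 5/8 = 5/8
φ · ψ = 5/8 · 1/4 = 1/4
ψ ⇒ φ = 1/4 ⇒ 5/8 = 1
(φ · ψ) ⇔ (ψ ⇒ φ) = 1/4 ⇔ 1 = 1/4
(¬(φ · ψ) · φ) ⇒ ((φ · ψ) ⇔ (ψ ⇒ φ)) = 5/8 ⇒ 1/4 = 5/8
((φ ⇔ (ψ · φ)) ⇒ ¬ψ) · ((¬(φ · ψ) · φ) ⇒ ((φ · ψ) ⇔ (ψ ⇒ φ))) = 1 · 5/8 = 5/8
¬((ψ ⇒ φ) ⇒ (¬¬φ · (ψ ⇒ (ψ ⇒ ψ)))) ⇒ (((φ ⇔ (ψ · φ)) ⇒ ¬ψ) · ((¬(φ · ψ) · φ) ⇒ ((φ · ψ) ⇔ (ψ ⇒ φ)))) = 3/8 ⇒ 5/8 = 1
¬ψ = ¬1/4 = 3/4
φ ⇒ ψ = 5/8 ⇒ 1/4 = 5/8
ψ · φ = 1/4 · 5/8 = 1/4
(φ ⇒ ψ) ⇔ (ψ · φ) = 5/8 ⇔ 1/4 = 5/8
¬ψ · ((φ ⇒ ψ) ⇔ (ψ · φ)) = 3/4 · 5/8 = 5/8
ψ · ψ = 1/4 · 1/4 = 1/4
(ψ · ψ) · ψ = 1/4 · 1/4 = 1/4
ψ · ψ = 1/4 · 1/4 = 1/4
¬(ψ · ψ) = ¬1/4 = 3/4
((ψ · ψ) · ψ) ⇔ ¬(ψ · ψ) = 1/4 ⇔ 3/4 = 1/2
(¬ψ · ((φ ⇒ ψ) ⇔ (ψ · φ))) ⇔ (((ψ · ψ) · ψ) ⇔ ¬(ψ · ψ)) = 5/8 ⇔ 1/2 = 7/8
¬((¬ψ · ((φ ⇒ ψ) ⇔ (ψ · φ))) ⇔ (((ψ · ψ) · ψ) ⇔ ¬(ψ · ψ))) = ¬7/8 = 1/8
ψ ⇒ φ = 1/4 ⇒ 5/8 = 1
(ψ ⇒ φ) ⇔ φ = 1 ⇔ 5/8 = 5/8
¬((ψ ⇒ φ) ⇔ φ) = ¬5/8 = 3/8
¬ψ = ¬1/4 = 3/4
¬ψ ⇒ ψ = 3/4 ⇒ 1/4 = 1/2
¬(¬ψ ⇒ ψ) = ¬1/2 = 1/2
¬((ψ ⇒ φ) ⇔ φ) · ¬(¬ψ ⇒ ψ) = 3/8 · 1/2 = 3/8
¬((¬ψ · ((φ ⇒ ψ) ⇔ (ψ · φ))) ⇔ (((ψ · ψ) · ψ) ⇔ ¬(ψ · ψ))) ⇒ (¬((ψ ⇒ φ) ⇔ φ) · ¬(¬ψ ⇒ ψ)) = 1/8 ⇒ 3/8 = 1
(¬((ψ ⇒ φ) ⇒ (¬¬φ · (ψ ⇒ (ψ ⇒ ψ)))) ⇒ (((φ ⇔ (ψ · φ)) ⇒ ¬ψ) · ((¬(φ · ψ) · φ) ⇒ ((φ · ψ) ⇔ (ψ ⇒ φ))))) · (¬((¬ψ · ((φ ⇒ ψ) ⇔ (ψ · φ))) ⇔ (((ψ · ψ) · ψ) ⇔ ¬(ψ · ψ))) ⇒ (¬((ψ ⇒ φ) ⇔ φ) · ¬(¬ψ ⇒ ψ))) = 1 · 1 = 1

1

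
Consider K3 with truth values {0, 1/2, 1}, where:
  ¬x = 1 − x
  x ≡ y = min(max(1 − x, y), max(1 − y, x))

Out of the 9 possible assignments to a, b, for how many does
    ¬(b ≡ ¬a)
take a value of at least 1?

2

a = 0, b = 0 ↦ 1  ≥
a = 0, b = 1/2 ↦ 1/2  <
a = 0, b = 1 ↦ 0  <
a = 1/2, b = 0 ↦ 1/2  <
a = 1/2, b = 1/2 ↦ 1/2  <
a = 1/2, b = 1 ↦ 1/2  <
a = 1, b = 0 ↦ 0  <
a = 1, b = 1/2 ↦ 1/2  <
a = 1, b = 1 ↦ 1  ≥
So 2 of the 9 assignments meet the threshold.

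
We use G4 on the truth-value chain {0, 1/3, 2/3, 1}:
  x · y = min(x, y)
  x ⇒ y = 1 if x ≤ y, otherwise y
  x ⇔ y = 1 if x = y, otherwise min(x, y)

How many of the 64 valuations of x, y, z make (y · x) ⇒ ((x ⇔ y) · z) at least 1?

value 1: 50 assignments (counts)
value 2/3: 1 assignment
value 1/3: 4 assignments
value 0: 9 assignments
So 50 of the 64 assignments meet the threshold.

50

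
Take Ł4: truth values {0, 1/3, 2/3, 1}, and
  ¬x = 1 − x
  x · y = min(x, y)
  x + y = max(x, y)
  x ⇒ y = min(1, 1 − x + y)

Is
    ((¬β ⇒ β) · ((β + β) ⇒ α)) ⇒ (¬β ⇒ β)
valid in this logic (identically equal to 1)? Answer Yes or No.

α = 0, β = 0 ↦ 1
α = 0, β = 1/3 ↦ 1
α = 0, β = 2/3 ↦ 1
α = 0, β = 1 ↦ 1
α = 1/3, β = 0 ↦ 1
α = 1/3, β = 1/3 ↦ 1
α = 1/3, β = 2/3 ↦ 1
α = 1/3, β = 1 ↦ 1
α = 2/3, β = 0 ↦ 1
α = 2/3, β = 1/3 ↦ 1
α = 2/3, β = 2/3 ↦ 1
α = 2/3, β = 1 ↦ 1
α = 1, β = 0 ↦ 1
α = 1, β = 1/3 ↦ 1
α = 1, β = 2/3 ↦ 1
α = 1, β = 1 ↦ 1
Every assignment gives a value ≥ 1.

Yes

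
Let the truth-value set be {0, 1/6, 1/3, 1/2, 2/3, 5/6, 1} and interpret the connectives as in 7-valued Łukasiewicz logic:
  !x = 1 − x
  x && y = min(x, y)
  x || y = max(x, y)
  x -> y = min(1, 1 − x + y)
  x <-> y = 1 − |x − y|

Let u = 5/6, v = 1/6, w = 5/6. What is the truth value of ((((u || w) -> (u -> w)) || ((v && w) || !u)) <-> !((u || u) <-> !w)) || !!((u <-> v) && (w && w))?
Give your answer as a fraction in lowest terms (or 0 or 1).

u || w = 5/6 || 5/6 = 5/6
u -> w = 5/6 -> 5/6 = 1
(u || w) -> (u -> w) = 5/6 -> 1 = 1
v && w = 1/6 && 5/6 = 1/6
!u = !5/6 = 1/6
(v && w) || !u = 1/6 || 1/6 = 1/6
((u || w) -> (u -> w)) || ((v && w) || !u) = 1 || 1/6 = 1
u || u = 5/6 || 5/6 = 5/6
!w = !5/6 = 1/6
(u || u) <-> !w = 5/6 <-> 1/6 = 1/3
!((u || u) <-> !w) = !1/3 = 2/3
(((u || w) -> (u -> w)) || ((v && w) || !u)) <-> !((u || u) <-> !w) = 1 <-> 2/3 = 2/3
u <-> v = 5/6 <-> 1/6 = 1/3
w && w = 5/6 && 5/6 = 5/6
(u <-> v) && (w && w) = 1/3 && 5/6 = 1/3
!((u <-> v) && (w && w)) = !1/3 = 2/3
!!((u <-> v) && (w && w)) = !2/3 = 1/3
((((u || w) -> (u -> w)) || ((v && w) || !u)) <-> !((u || u) <-> !w)) || !!((u <-> v) && (w && w)) = 2/3 || 1/3 = 2/3

2/3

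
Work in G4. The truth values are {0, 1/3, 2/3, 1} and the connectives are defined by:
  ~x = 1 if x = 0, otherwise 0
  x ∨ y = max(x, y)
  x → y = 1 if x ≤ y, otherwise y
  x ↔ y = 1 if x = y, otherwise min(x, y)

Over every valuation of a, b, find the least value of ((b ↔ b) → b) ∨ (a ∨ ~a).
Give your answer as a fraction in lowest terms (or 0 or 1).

Take a = 1/3, b = 0:
b ↔ b = 0 ↔ 0 = 1
(b ↔ b) → b = 1 → 0 = 0
~a = ~1/3 = 0
a ∨ ~a = 1/3 ∨ 0 = 1/3
((b ↔ b) → b) ∨ (a ∨ ~a) = 0 ∨ 1/3 = 1/3
No assignment yields a value below 1/3, so this is the minimum.

1/3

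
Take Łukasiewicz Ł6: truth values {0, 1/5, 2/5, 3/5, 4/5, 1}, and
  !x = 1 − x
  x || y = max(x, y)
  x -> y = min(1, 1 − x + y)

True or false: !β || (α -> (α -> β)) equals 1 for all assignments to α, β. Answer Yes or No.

Counterexample: take α = 4/5, β = 1/5.
!β = !1/5 = 4/5
α -> β = 4/5 -> 1/5 = 2/5
α -> (α -> β) = 4/5 -> 2/5 = 3/5
!β || (α -> (α -> β)) = 4/5 || 3/5 = 4/5
This gives 4/5 ≠ 1.

No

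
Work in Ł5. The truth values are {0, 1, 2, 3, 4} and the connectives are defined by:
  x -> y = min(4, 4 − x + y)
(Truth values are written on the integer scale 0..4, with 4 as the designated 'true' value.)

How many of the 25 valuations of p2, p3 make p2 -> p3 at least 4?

15

value 4: 15 assignments (counts)
value 3: 4 assignments
value 2: 3 assignments
value 1: 2 assignments
value 0: 1 assignment
So 15 of the 25 assignments meet the threshold.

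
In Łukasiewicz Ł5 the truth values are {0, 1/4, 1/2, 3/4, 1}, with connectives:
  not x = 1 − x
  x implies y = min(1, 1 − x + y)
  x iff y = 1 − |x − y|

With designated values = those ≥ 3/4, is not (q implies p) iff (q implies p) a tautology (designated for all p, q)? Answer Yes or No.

Counterexample: take p = 0, q = 0.
q implies p = 0 implies 0 = 1
not (q implies p) = not 1 = 0
q implies p = 0 implies 0 = 1
not (q implies p) iff (q implies p) = 0 iff 1 = 0
This gives 0, which is below 3/4.

No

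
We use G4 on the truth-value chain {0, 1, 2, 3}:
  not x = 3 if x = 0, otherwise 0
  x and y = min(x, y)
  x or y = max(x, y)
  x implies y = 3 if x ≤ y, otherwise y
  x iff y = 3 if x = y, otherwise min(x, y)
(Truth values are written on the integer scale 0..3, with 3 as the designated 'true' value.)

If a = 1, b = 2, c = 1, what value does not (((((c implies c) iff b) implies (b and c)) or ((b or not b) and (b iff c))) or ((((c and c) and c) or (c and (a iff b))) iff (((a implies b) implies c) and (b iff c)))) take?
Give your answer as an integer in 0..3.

c implies c = 1 implies 1 = 3
(c implies c) iff b = 3 iff 2 = 2
b and c = 2 and 1 = 1
((c implies c) iff b) implies (b and c) = 2 implies 1 = 1
not b = not 2 = 0
b or not b = 2 or 0 = 2
b iff c = 2 iff 1 = 1
(b or not b) and (b iff c) = 2 and 1 = 1
(((c implies c) iff b) implies (b and c)) or ((b or not b) and (b iff c)) = 1 or 1 = 1
c and c = 1 and 1 = 1
(c and c) and c = 1 and 1 = 1
a iff b = 1 iff 2 = 1
c and (a iff b) = 1 and 1 = 1
((c and c) and c) or (c and (a iff b)) = 1 or 1 = 1
a implies b = 1 implies 2 = 3
(a implies b) implies c = 3 implies 1 = 1
b iff c = 2 iff 1 = 1
((a implies b) implies c) and (b iff c) = 1 and 1 = 1
(((c and c) and c) or (c and (a iff b))) iff (((a implies b) implies c) and (b iff c)) = 1 iff 1 = 3
((((c implies c) iff b) implies (b and c)) or ((b or not b) and (b iff c))) or ((((c and c) and c) or (c and (a iff b))) iff (((a implies b) implies c) and (b iff c))) = 1 or 3 = 3
not (((((c implies c) iff b) implies (b and c)) or ((b or not b) and (b iff c))) or ((((c and c) and c) or (c and (a iff b))) iff (((a implies b) implies c) and (b iff c)))) = not 3 = 0

0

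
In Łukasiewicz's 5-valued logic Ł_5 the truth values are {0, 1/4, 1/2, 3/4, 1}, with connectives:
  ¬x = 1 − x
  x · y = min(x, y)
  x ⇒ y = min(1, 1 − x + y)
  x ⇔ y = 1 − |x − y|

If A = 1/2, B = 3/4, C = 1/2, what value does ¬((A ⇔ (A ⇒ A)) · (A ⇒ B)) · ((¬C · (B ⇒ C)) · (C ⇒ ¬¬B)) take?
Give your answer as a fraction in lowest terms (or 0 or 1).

A ⇒ A = 1/2 ⇒ 1/2 = 1
A ⇔ (A ⇒ A) = 1/2 ⇔ 1 = 1/2
A ⇒ B = 1/2 ⇒ 3/4 = 1
(A ⇔ (A ⇒ A)) · (A ⇒ B) = 1/2 · 1 = 1/2
¬((A ⇔ (A ⇒ A)) · (A ⇒ B)) = ¬1/2 = 1/2
¬C = ¬1/2 = 1/2
B ⇒ C = 3/4 ⇒ 1/2 = 3/4
¬C · (B ⇒ C) = 1/2 · 3/4 = 1/2
¬B = ¬3/4 = 1/4
¬¬B = ¬1/4 = 3/4
C ⇒ ¬¬B = 1/2 ⇒ 3/4 = 1
(¬C · (B ⇒ C)) · (C ⇒ ¬¬B) = 1/2 · 1 = 1/2
¬((A ⇔ (A ⇒ A)) · (A ⇒ B)) · ((¬C · (B ⇒ C)) · (C ⇒ ¬¬B)) = 1/2 · 1/2 = 1/2

1/2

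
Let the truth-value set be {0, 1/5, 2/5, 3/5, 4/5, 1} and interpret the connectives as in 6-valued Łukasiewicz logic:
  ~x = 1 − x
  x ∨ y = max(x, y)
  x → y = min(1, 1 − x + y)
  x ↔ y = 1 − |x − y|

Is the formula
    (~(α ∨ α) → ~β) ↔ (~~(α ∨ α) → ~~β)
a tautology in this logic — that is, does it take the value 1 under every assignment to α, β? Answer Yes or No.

No

Counterexample: take α = 0, β = 1/5.
α ∨ α = 0 ∨ 0 = 0
~(α ∨ α) = ~0 = 1
~β = ~1/5 = 4/5
~(α ∨ α) → ~β = 1 → 4/5 = 4/5
α ∨ α = 0 ∨ 0 = 0
~(α ∨ α) = ~0 = 1
~~(α ∨ α) = ~1 = 0
~β = ~1/5 = 4/5
~~β = ~4/5 = 1/5
~~(α ∨ α) → ~~β = 0 → 1/5 = 1
(~(α ∨ α) → ~β) ↔ (~~(α ∨ α) → ~~β) = 4/5 ↔ 1 = 4/5
This gives 4/5 ≠ 1.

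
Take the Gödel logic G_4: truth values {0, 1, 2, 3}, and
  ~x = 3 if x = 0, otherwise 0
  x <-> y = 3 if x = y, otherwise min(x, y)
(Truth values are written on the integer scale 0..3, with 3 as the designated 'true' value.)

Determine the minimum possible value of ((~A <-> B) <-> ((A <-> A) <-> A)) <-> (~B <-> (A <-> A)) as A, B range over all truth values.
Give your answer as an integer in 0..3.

1

Take A = 1, B = 0:
~A = ~1 = 0
~A <-> B = 0 <-> 0 = 3
A <-> A = 1 <-> 1 = 3
(A <-> A) <-> A = 3 <-> 1 = 1
(~A <-> B) <-> ((A <-> A) <-> A) = 3 <-> 1 = 1
~B = ~0 = 3
A <-> A = 1 <-> 1 = 3
~B <-> (A <-> A) = 3 <-> 3 = 3
((~A <-> B) <-> ((A <-> A) <-> A)) <-> (~B <-> (A <-> A)) = 1 <-> 3 = 1
No assignment yields a value below 1, so this is the minimum.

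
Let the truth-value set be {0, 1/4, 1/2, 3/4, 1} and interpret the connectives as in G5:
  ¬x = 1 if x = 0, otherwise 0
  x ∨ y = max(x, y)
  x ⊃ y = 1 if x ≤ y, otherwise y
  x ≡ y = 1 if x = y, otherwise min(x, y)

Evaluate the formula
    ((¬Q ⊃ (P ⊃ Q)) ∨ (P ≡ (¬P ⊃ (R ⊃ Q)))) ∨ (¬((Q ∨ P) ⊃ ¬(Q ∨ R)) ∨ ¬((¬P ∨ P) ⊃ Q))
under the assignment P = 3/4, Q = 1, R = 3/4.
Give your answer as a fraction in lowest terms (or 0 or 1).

¬Q = ¬1 = 0
P ⊃ Q = 3/4 ⊃ 1 = 1
¬Q ⊃ (P ⊃ Q) = 0 ⊃ 1 = 1
¬P = ¬3/4 = 0
R ⊃ Q = 3/4 ⊃ 1 = 1
¬P ⊃ (R ⊃ Q) = 0 ⊃ 1 = 1
P ≡ (¬P ⊃ (R ⊃ Q)) = 3/4 ≡ 1 = 3/4
(¬Q ⊃ (P ⊃ Q)) ∨ (P ≡ (¬P ⊃ (R ⊃ Q))) = 1 ∨ 3/4 = 1
Q ∨ P = 1 ∨ 3/4 = 1
Q ∨ R = 1 ∨ 3/4 = 1
¬(Q ∨ R) = ¬1 = 0
(Q ∨ P) ⊃ ¬(Q ∨ R) = 1 ⊃ 0 = 0
¬((Q ∨ P) ⊃ ¬(Q ∨ R)) = ¬0 = 1
¬P = ¬3/4 = 0
¬P ∨ P = 0 ∨ 3/4 = 3/4
(¬P ∨ P) ⊃ Q = 3/4 ⊃ 1 = 1
¬((¬P ∨ P) ⊃ Q) = ¬1 = 0
¬((Q ∨ P) ⊃ ¬(Q ∨ R)) ∨ ¬((¬P ∨ P) ⊃ Q) = 1 ∨ 0 = 1
((¬Q ⊃ (P ⊃ Q)) ∨ (P ≡ (¬P ⊃ (R ⊃ Q)))) ∨ (¬((Q ∨ P) ⊃ ¬(Q ∨ R)) ∨ ¬((¬P ∨ P) ⊃ Q)) = 1 ∨ 1 = 1

1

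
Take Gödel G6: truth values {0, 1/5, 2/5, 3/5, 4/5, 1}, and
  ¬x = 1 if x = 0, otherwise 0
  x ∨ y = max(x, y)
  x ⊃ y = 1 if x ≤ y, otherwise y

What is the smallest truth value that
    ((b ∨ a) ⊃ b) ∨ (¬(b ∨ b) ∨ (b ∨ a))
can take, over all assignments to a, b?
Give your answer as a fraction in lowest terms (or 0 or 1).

Take a = 2/5, b = 1/5:
b ∨ a = 1/5 ∨ 2/5 = 2/5
(b ∨ a) ⊃ b = 2/5 ⊃ 1/5 = 1/5
b ∨ b = 1/5 ∨ 1/5 = 1/5
¬(b ∨ b) = ¬1/5 = 0
b ∨ a = 1/5 ∨ 2/5 = 2/5
¬(b ∨ b) ∨ (b ∨ a) = 0 ∨ 2/5 = 2/5
((b ∨ a) ⊃ b) ∨ (¬(b ∨ b) ∨ (b ∨ a)) = 1/5 ∨ 2/5 = 2/5
No assignment yields a value below 2/5, so this is the minimum.

2/5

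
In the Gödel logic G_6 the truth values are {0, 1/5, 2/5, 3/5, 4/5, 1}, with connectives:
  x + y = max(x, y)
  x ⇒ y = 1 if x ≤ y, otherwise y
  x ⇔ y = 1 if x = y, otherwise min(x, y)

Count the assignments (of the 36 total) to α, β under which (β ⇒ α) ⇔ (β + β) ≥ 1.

value 1: 1 assignment (counts)
value 4/5: 3 assignments
value 3/5: 5 assignments
value 2/5: 7 assignments
value 1/5: 9 assignments
value 0: 11 assignments
So 1 of the 36 assignments meets the threshold.

1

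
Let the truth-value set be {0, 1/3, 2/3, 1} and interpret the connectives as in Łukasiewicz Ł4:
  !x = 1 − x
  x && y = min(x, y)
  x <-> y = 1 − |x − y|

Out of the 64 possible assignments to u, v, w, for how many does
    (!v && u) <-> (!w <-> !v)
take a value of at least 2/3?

value 1: 16 assignments (counts)
value 2/3: 24 assignments (counts)
value 1/3: 16 assignments
value 0: 8 assignments
So 40 of the 64 assignments meet the threshold.

40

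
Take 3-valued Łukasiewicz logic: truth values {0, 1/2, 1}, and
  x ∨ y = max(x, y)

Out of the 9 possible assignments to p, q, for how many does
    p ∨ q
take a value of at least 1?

5

p = 0, q = 0 ↦ 0  <
p = 0, q = 1/2 ↦ 1/2  <
p = 0, q = 1 ↦ 1  ≥
p = 1/2, q = 0 ↦ 1/2  <
p = 1/2, q = 1/2 ↦ 1/2  <
p = 1/2, q = 1 ↦ 1  ≥
p = 1, q = 0 ↦ 1  ≥
p = 1, q = 1/2 ↦ 1  ≥
p = 1, q = 1 ↦ 1  ≥
So 5 of the 9 assignments meet the threshold.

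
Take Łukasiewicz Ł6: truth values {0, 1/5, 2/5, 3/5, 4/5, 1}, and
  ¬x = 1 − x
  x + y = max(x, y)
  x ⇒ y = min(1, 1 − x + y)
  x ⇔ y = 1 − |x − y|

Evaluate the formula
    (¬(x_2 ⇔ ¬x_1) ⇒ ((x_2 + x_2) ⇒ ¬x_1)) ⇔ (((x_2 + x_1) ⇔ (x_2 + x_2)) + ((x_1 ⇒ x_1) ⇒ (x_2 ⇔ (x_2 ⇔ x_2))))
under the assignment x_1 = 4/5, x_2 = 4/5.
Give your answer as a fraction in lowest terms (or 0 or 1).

4/5

¬x_1 = ¬4/5 = 1/5
x_2 ⇔ ¬x_1 = 4/5 ⇔ 1/5 = 2/5
¬(x_2 ⇔ ¬x_1) = ¬2/5 = 3/5
x_2 + x_2 = 4/5 + 4/5 = 4/5
¬x_1 = ¬4/5 = 1/5
(x_2 + x_2) ⇒ ¬x_1 = 4/5 ⇒ 1/5 = 2/5
¬(x_2 ⇔ ¬x_1) ⇒ ((x_2 + x_2) ⇒ ¬x_1) = 3/5 ⇒ 2/5 = 4/5
x_2 + x_1 = 4/5 + 4/5 = 4/5
x_2 + x_2 = 4/5 + 4/5 = 4/5
(x_2 + x_1) ⇔ (x_2 + x_2) = 4/5 ⇔ 4/5 = 1
x_1 ⇒ x_1 = 4/5 ⇒ 4/5 = 1
x_2 ⇔ x_2 = 4/5 ⇔ 4/5 = 1
x_2 ⇔ (x_2 ⇔ x_2) = 4/5 ⇔ 1 = 4/5
(x_1 ⇒ x_1) ⇒ (x_2 ⇔ (x_2 ⇔ x_2)) = 1 ⇒ 4/5 = 4/5
((x_2 + x_1) ⇔ (x_2 + x_2)) + ((x_1 ⇒ x_1) ⇒ (x_2 ⇔ (x_2 ⇔ x_2))) = 1 + 4/5 = 1
(¬(x_2 ⇔ ¬x_1) ⇒ ((x_2 + x_2) ⇒ ¬x_1)) ⇔ (((x_2 + x_1) ⇔ (x_2 + x_2)) + ((x_1 ⇒ x_1) ⇒ (x_2 ⇔ (x_2 ⇔ x_2)))) = 4/5 ⇔ 1 = 4/5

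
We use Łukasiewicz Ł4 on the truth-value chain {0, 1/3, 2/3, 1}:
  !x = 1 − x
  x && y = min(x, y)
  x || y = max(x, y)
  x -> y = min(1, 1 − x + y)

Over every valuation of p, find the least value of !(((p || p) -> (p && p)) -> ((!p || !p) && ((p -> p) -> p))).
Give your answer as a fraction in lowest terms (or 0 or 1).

2/3

Take p = 1/3:
p || p = 1/3 || 1/3 = 1/3
p && p = 1/3 && 1/3 = 1/3
(p || p) -> (p && p) = 1/3 -> 1/3 = 1
!p = !1/3 = 2/3
!p = !1/3 = 2/3
!p || !p = 2/3 || 2/3 = 2/3
p -> p = 1/3 -> 1/3 = 1
(p -> p) -> p = 1 -> 1/3 = 1/3
(!p || !p) && ((p -> p) -> p) = 2/3 && 1/3 = 1/3
((p || p) -> (p && p)) -> ((!p || !p) && ((p -> p) -> p)) = 1 -> 1/3 = 1/3
!(((p || p) -> (p && p)) -> ((!p || !p) && ((p -> p) -> p))) = !1/3 = 2/3
No assignment yields a value below 2/3, so this is the minimum.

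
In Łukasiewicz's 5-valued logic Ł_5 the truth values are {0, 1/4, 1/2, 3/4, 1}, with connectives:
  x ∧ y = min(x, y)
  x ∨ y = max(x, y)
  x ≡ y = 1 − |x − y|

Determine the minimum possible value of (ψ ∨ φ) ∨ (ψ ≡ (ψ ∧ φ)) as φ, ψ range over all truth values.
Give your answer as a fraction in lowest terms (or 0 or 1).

Take φ = 0, ψ = 1/2:
ψ ∨ φ = 1/2 ∨ 0 = 1/2
ψ ∧ φ = 1/2 ∧ 0 = 0
ψ ≡ (ψ ∧ φ) = 1/2 ≡ 0 = 1/2
(ψ ∨ φ) ∨ (ψ ≡ (ψ ∧ φ)) = 1/2 ∨ 1/2 = 1/2
No assignment yields a value below 1/2, so this is the minimum.

1/2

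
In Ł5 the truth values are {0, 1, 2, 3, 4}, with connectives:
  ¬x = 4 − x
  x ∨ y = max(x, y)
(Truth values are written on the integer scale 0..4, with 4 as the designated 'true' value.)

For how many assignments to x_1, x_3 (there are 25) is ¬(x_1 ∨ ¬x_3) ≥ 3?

4

value 4: 1 assignment (counts)
value 3: 3 assignments (counts)
value 2: 5 assignments
value 1: 7 assignments
value 0: 9 assignments
So 4 of the 25 assignments meet the threshold.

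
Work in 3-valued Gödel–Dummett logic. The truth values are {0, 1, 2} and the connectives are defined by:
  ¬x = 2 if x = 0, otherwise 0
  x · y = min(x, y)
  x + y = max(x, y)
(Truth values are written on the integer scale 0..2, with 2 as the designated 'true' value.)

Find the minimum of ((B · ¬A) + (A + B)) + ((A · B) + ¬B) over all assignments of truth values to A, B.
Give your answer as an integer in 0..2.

Take A = 0, B = 1:
¬A = ¬0 = 2
B · ¬A = 1 · 2 = 1
A + B = 0 + 1 = 1
(B · ¬A) + (A + B) = 1 + 1 = 1
A · B = 0 · 1 = 0
¬B = ¬1 = 0
(A · B) + ¬B = 0 + 0 = 0
((B · ¬A) + (A + B)) + ((A · B) + ¬B) = 1 + 0 = 1
No assignment yields a value below 1, so this is the minimum.

1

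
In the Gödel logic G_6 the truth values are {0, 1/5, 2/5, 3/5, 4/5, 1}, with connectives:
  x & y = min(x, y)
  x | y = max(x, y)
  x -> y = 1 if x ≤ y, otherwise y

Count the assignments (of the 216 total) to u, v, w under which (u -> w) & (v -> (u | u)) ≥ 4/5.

64

value 1: 56 assignments (counts)
value 4/5: 8 assignments (counts)
value 3/5: 18 assignments
value 2/5: 30 assignments
value 1/5: 44 assignments
value 0: 60 assignments
So 64 of the 216 assignments meet the threshold.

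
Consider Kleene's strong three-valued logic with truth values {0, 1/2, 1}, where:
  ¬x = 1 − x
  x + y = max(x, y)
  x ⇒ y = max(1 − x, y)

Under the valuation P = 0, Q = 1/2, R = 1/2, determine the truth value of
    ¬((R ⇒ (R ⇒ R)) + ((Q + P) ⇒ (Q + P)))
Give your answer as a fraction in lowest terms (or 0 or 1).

1/2

R ⇒ R = 1/2 ⇒ 1/2 = 1/2
R ⇒ (R ⇒ R) = 1/2 ⇒ 1/2 = 1/2
Q + P = 1/2 + 0 = 1/2
Q + P = 1/2 + 0 = 1/2
(Q + P) ⇒ (Q + P) = 1/2 ⇒ 1/2 = 1/2
(R ⇒ (R ⇒ R)) + ((Q + P) ⇒ (Q + P)) = 1/2 + 1/2 = 1/2
¬((R ⇒ (R ⇒ R)) + ((Q + P) ⇒ (Q + P))) = ¬1/2 = 1/2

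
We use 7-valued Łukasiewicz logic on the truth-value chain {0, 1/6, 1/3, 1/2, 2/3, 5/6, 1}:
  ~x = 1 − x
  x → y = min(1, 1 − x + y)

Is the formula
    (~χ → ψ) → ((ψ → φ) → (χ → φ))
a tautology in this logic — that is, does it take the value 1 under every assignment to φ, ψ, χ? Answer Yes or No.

Counterexample: take φ = 0, ψ = 0, χ = 2/3.
~χ = ~2/3 = 1/3
~χ → ψ = 1/3 → 0 = 2/3
ψ → φ = 0 → 0 = 1
χ → φ = 2/3 → 0 = 1/3
(ψ → φ) → (χ → φ) = 1 → 1/3 = 1/3
(~χ → ψ) → ((ψ → φ) → (χ → φ)) = 2/3 → 1/3 = 2/3
This gives 2/3 ≠ 1.

No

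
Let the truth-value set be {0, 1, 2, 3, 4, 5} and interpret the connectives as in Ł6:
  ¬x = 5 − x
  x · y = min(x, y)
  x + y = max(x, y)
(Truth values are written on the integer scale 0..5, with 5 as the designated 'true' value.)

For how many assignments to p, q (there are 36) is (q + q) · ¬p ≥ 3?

9

value 5: 1 assignment (counts)
value 4: 3 assignments (counts)
value 3: 5 assignments (counts)
value 2: 7 assignments
value 1: 9 assignments
value 0: 11 assignments
So 9 of the 36 assignments meet the threshold.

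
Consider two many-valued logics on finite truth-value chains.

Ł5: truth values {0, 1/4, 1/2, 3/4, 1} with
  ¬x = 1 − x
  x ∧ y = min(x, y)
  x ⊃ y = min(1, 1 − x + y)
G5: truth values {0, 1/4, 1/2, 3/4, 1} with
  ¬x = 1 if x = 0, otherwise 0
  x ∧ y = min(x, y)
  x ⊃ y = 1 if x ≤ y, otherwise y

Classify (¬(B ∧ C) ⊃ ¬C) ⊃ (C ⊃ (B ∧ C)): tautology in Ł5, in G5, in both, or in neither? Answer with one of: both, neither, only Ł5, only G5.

only Ł5

In Ł5: every assignment gives 1 — tautology.
In G5: at B = 1/4, C = 1/2 the value is 1/4 — not a tautology.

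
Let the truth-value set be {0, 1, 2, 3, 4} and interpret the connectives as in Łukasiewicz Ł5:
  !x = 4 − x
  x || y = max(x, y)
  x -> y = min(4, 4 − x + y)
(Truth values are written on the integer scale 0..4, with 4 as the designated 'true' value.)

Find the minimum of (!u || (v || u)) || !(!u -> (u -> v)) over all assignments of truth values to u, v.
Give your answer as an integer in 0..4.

Take u = 2, v = 0:
!u = !2 = 2
v || u = 0 || 2 = 2
!u || (v || u) = 2 || 2 = 2
!u = !2 = 2
u -> v = 2 -> 0 = 2
!u -> (u -> v) = 2 -> 2 = 4
!(!u -> (u -> v)) = !4 = 0
(!u || (v || u)) || !(!u -> (u -> v)) = 2 || 0 = 2
No assignment yields a value below 2, so this is the minimum.

2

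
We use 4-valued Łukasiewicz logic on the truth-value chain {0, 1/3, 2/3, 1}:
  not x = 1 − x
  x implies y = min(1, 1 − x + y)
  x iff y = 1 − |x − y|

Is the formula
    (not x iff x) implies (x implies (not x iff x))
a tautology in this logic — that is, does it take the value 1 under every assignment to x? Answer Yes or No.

x = 0 ↦ 1
x = 1/3 ↦ 1
x = 2/3 ↦ 1
x = 1 ↦ 1
Every assignment gives a value ≥ 1.

Yes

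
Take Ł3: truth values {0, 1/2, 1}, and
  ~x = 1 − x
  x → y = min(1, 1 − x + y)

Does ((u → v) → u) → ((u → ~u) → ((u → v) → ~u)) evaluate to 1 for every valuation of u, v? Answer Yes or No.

Yes

u = 0, v = 0 ↦ 1
u = 0, v = 1/2 ↦ 1
u = 0, v = 1 ↦ 1
u = 1/2, v = 0 ↦ 1
u = 1/2, v = 1/2 ↦ 1
u = 1/2, v = 1 ↦ 1
u = 1, v = 0 ↦ 1
u = 1, v = 1/2 ↦ 1
u = 1, v = 1 ↦ 1
Every assignment gives a value ≥ 1.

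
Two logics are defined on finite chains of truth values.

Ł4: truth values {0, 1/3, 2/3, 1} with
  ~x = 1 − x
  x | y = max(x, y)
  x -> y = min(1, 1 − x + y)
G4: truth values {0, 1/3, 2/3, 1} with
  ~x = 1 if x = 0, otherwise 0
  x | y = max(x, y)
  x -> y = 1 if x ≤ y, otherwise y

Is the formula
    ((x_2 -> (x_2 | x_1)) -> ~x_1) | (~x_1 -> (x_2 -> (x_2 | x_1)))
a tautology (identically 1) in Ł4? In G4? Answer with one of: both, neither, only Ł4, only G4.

In Ł4: every assignment gives 1 — tautology.
In G4: every assignment gives 1 — tautology.

both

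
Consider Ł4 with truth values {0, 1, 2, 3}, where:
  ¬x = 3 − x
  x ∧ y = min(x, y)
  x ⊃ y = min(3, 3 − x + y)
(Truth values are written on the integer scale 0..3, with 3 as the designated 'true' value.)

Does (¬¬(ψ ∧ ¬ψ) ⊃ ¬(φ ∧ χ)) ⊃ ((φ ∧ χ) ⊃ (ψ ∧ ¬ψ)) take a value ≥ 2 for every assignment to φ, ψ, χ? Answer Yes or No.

No

Counterexample: take φ = 2, ψ = 0, χ = 2.
¬ψ = ¬0 = 3
ψ ∧ ¬ψ = 0 ∧ 3 = 0
¬(ψ ∧ ¬ψ) = ¬0 = 3
¬¬(ψ ∧ ¬ψ) = ¬3 = 0
φ ∧ χ = 2 ∧ 2 = 2
¬(φ ∧ χ) = ¬2 = 1
¬¬(ψ ∧ ¬ψ) ⊃ ¬(φ ∧ χ) = 0 ⊃ 1 = 3
φ ∧ χ = 2 ∧ 2 = 2
¬ψ = ¬0 = 3
ψ ∧ ¬ψ = 0 ∧ 3 = 0
(φ ∧ χ) ⊃ (ψ ∧ ¬ψ) = 2 ⊃ 0 = 1
(¬¬(ψ ∧ ¬ψ) ⊃ ¬(φ ∧ χ)) ⊃ ((φ ∧ χ) ⊃ (ψ ∧ ¬ψ)) = 3 ⊃ 1 = 1
This gives 1, which is below 2.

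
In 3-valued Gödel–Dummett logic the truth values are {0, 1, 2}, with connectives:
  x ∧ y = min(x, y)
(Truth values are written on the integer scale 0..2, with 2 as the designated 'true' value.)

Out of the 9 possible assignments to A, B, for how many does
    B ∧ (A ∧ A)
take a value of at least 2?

1

A = 0, B = 0 ↦ 0  <
A = 0, B = 1 ↦ 0  <
A = 0, B = 2 ↦ 0  <
A = 1, B = 0 ↦ 0  <
A = 1, B = 1 ↦ 1  <
A = 1, B = 2 ↦ 1  <
A = 2, B = 0 ↦ 0  <
A = 2, B = 1 ↦ 1  <
A = 2, B = 2 ↦ 2  ≥
So 1 of the 9 assignments meets the threshold.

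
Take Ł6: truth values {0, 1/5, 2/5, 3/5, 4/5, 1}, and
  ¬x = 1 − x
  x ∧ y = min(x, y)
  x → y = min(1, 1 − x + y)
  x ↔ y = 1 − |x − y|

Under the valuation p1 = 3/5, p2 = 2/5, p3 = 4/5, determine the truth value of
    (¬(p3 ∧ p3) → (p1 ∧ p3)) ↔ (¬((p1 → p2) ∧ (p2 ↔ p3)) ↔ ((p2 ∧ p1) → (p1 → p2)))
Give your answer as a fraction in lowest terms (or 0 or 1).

p3 ∧ p3 = 4/5 ∧ 4/5 = 4/5
¬(p3 ∧ p3) = ¬4/5 = 1/5
p1 ∧ p3 = 3/5 ∧ 4/5 = 3/5
¬(p3 ∧ p3) → (p1 ∧ p3) = 1/5 → 3/5 = 1
p1 → p2 = 3/5 → 2/5 = 4/5
p2 ↔ p3 = 2/5 ↔ 4/5 = 3/5
(p1 → p2) ∧ (p2 ↔ p3) = 4/5 ∧ 3/5 = 3/5
¬((p1 → p2) ∧ (p2 ↔ p3)) = ¬3/5 = 2/5
p2 ∧ p1 = 2/5 ∧ 3/5 = 2/5
p1 → p2 = 3/5 → 2/5 = 4/5
(p2 ∧ p1) → (p1 → p2) = 2/5 → 4/5 = 1
¬((p1 → p2) ∧ (p2 ↔ p3)) ↔ ((p2 ∧ p1) → (p1 → p2)) = 2/5 ↔ 1 = 2/5
(¬(p3 ∧ p3) → (p1 ∧ p3)) ↔ (¬((p1 → p2) ∧ (p2 ↔ p3)) ↔ ((p2 ∧ p1) → (p1 → p2))) = 1 ↔ 2/5 = 2/5

2/5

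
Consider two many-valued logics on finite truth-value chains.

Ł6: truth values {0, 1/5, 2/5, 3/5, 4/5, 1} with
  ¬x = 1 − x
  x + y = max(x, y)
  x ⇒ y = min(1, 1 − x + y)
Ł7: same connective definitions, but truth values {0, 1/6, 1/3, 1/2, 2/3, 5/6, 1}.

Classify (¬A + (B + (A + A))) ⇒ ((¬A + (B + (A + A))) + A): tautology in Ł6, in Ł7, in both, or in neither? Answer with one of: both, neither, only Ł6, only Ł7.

both

In Ł6: every assignment gives 1 — tautology.
In Ł7: every assignment gives 1 — tautology.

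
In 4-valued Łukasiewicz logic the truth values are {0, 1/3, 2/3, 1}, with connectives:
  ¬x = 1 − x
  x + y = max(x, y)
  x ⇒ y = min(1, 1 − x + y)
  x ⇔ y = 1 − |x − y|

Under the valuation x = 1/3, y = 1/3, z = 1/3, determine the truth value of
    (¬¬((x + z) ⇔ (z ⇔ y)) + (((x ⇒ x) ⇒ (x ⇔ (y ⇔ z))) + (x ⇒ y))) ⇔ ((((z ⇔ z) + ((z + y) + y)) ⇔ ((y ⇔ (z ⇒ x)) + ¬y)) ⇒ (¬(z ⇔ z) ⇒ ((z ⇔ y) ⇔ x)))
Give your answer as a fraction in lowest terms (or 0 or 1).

1

x + z = 1/3 + 1/3 = 1/3
z ⇔ y = 1/3 ⇔ 1/3 = 1
(x + z) ⇔ (z ⇔ y) = 1/3 ⇔ 1 = 1/3
¬((x + z) ⇔ (z ⇔ y)) = ¬1/3 = 2/3
¬¬((x + z) ⇔ (z ⇔ y)) = ¬2/3 = 1/3
x ⇒ x = 1/3 ⇒ 1/3 = 1
y ⇔ z = 1/3 ⇔ 1/3 = 1
x ⇔ (y ⇔ z) = 1/3 ⇔ 1 = 1/3
(x ⇒ x) ⇒ (x ⇔ (y ⇔ z)) = 1 ⇒ 1/3 = 1/3
x ⇒ y = 1/3 ⇒ 1/3 = 1
((x ⇒ x) ⇒ (x ⇔ (y ⇔ z))) + (x ⇒ y) = 1/3 + 1 = 1
¬¬((x + z) ⇔ (z ⇔ y)) + (((x ⇒ x) ⇒ (x ⇔ (y ⇔ z))) + (x ⇒ y)) = 1/3 + 1 = 1
z ⇔ z = 1/3 ⇔ 1/3 = 1
z + y = 1/3 + 1/3 = 1/3
(z + y) + y = 1/3 + 1/3 = 1/3
(z ⇔ z) + ((z + y) + y) = 1 + 1/3 = 1
z ⇒ x = 1/3 ⇒ 1/3 = 1
y ⇔ (z ⇒ x) = 1/3 ⇔ 1 = 1/3
¬y = ¬1/3 = 2/3
(y ⇔ (z ⇒ x)) + ¬y = 1/3 + 2/3 = 2/3
((z ⇔ z) + ((z + y) + y)) ⇔ ((y ⇔ (z ⇒ x)) + ¬y) = 1 ⇔ 2/3 = 2/3
z ⇔ z = 1/3 ⇔ 1/3 = 1
¬(z ⇔ z) = ¬1 = 0
z ⇔ y = 1/3 ⇔ 1/3 = 1
(z ⇔ y) ⇔ x = 1 ⇔ 1/3 = 1/3
¬(z ⇔ z) ⇒ ((z ⇔ y) ⇔ x) = 0 ⇒ 1/3 = 1
(((z ⇔ z) + ((z + y) + y)) ⇔ ((y ⇔ (z ⇒ x)) + ¬y)) ⇒ (¬(z ⇔ z) ⇒ ((z ⇔ y) ⇔ x)) = 2/3 ⇒ 1 = 1
(¬¬((x + z) ⇔ (z ⇔ y)) + (((x ⇒ x) ⇒ (x ⇔ (y ⇔ z))) + (x ⇒ y))) ⇔ ((((z ⇔ z) + ((z + y) + y)) ⇔ ((y ⇔ (z ⇒ x)) + ¬y)) ⇒ (¬(z ⇔ z) ⇒ ((z ⇔ y) ⇔ x))) = 1 ⇔ 1 = 1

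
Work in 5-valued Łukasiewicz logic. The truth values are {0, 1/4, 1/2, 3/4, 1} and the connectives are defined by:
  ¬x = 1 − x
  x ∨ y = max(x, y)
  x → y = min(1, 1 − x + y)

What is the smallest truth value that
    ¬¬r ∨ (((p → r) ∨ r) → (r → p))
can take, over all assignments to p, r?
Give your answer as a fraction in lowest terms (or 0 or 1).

Take p = 0, r = 1/2:
¬r = ¬1/2 = 1/2
¬¬r = ¬1/2 = 1/2
p → r = 0 → 1/2 = 1
(p → r) ∨ r = 1 ∨ 1/2 = 1
r → p = 1/2 → 0 = 1/2
((p → r) ∨ r) → (r → p) = 1 → 1/2 = 1/2
¬¬r ∨ (((p → r) ∨ r) → (r → p)) = 1/2 ∨ 1/2 = 1/2
No assignment yields a value below 1/2, so this is the minimum.

1/2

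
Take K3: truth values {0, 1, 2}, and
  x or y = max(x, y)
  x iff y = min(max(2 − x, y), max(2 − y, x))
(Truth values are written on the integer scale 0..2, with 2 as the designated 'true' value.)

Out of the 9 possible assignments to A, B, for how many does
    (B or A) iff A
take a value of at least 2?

A = 0, B = 0 ↦ 2  ≥
A = 0, B = 1 ↦ 1  <
A = 0, B = 2 ↦ 0  <
A = 1, B = 0 ↦ 1  <
A = 1, B = 1 ↦ 1  <
A = 1, B = 2 ↦ 1  <
A = 2, B = 0 ↦ 2  ≥
A = 2, B = 1 ↦ 2  ≥
A = 2, B = 2 ↦ 2  ≥
So 4 of the 9 assignments meet the threshold.

4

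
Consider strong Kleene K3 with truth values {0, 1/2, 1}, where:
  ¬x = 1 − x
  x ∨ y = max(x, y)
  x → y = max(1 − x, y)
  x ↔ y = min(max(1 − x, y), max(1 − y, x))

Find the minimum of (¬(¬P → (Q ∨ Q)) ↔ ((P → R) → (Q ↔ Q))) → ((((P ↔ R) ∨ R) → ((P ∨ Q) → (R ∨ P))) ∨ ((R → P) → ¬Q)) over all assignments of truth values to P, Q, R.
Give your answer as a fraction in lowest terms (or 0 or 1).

1/2

Take P = 0, Q = 1/2, R = 0:
¬P = ¬0 = 1
Q ∨ Q = 1/2 ∨ 1/2 = 1/2
¬P → (Q ∨ Q) = 1 → 1/2 = 1/2
¬(¬P → (Q ∨ Q)) = ¬1/2 = 1/2
P → R = 0 → 0 = 1
Q ↔ Q = 1/2 ↔ 1/2 = 1/2
(P → R) → (Q ↔ Q) = 1 → 1/2 = 1/2
¬(¬P → (Q ∨ Q)) ↔ ((P → R) → (Q ↔ Q)) = 1/2 ↔ 1/2 = 1/2
P ↔ R = 0 ↔ 0 = 1
(P ↔ R) ∨ R = 1 ∨ 0 = 1
P ∨ Q = 0 ∨ 1/2 = 1/2
R ∨ P = 0 ∨ 0 = 0
(P ∨ Q) → (R ∨ P) = 1/2 → 0 = 1/2
((P ↔ R) ∨ R) → ((P ∨ Q) → (R ∨ P)) = 1 → 1/2 = 1/2
R → P = 0 → 0 = 1
¬Q = ¬1/2 = 1/2
(R → P) → ¬Q = 1 → 1/2 = 1/2
(((P ↔ R) ∨ R) → ((P ∨ Q) → (R ∨ P))) ∨ ((R → P) → ¬Q) = 1/2 ∨ 1/2 = 1/2
(¬(¬P → (Q ∨ Q)) ↔ ((P → R) → (Q ↔ Q))) → ((((P ↔ R) ∨ R) → ((P ∨ Q) → (R ∨ P))) ∨ ((R → P) → ¬Q)) = 1/2 → 1/2 = 1/2
No assignment yields a value below 1/2, so this is the minimum.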